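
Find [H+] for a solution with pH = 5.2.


[H+] = 10^(-pH) = 10^(-5.2)
= 6.31×10^-6 M

6.31×10^-6 M


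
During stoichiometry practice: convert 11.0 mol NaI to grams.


M(NaI) = 149.89 g/mol
mass = n × M = 11.0 × 149.89 = 1648.79 g

1648.79 g


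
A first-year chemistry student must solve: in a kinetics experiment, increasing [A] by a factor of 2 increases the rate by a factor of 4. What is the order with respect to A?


rate ∝ [A]^n
2^n = 4 → n = 2
Order in A: 2

2


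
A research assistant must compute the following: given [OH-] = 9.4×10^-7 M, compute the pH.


pOH = -log10([OH-]) = -log10(9.4×10^-7)
= 7 - log10(9.4) = 6.03
pH = 14 - pOH = 14 - 6.03 = 7.97

7.97


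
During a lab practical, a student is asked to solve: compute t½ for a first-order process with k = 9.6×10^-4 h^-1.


t½ = ln2/k = 0.693147/(9.6×10^-4 h^-1)
= 722.0 h

722.0 h


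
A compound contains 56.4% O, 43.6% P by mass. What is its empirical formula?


Assume 100 g sample. Moles of each element:
  O: 56.4/16.0 = 3.525 mol
  P: 43.6/30.97 = 1.408 mol
Divide by smallest (1.408):
  O: 3.525/1.408 = 2.5
  P: 1.408/1.408 = 1.0
Multiply all ratios by 2 to obtain whole numbers.
Empirical formula: P2O5

P2O5


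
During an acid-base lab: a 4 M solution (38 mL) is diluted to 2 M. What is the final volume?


C1V1 = C2V2
4 × 38 = 2 × V2
V2 = 152/2 = 76.0 mL

76.0 mL


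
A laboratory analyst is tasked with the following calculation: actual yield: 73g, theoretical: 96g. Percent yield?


% yield = actual/theoretical × 100
= 73/96 × 100
= 76.04%

76.04%


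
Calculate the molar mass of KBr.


M(KBr) = 1×39.1 + 1×79.9
= 39.1 + 79.9
= 119.0 g/mol

119.0 g/mol


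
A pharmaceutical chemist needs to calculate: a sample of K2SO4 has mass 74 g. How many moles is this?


M(K2SO4) = 174.27 g/mol
n = mass/M = 74/174.27 = 0.4246 mol

0.4246 mol


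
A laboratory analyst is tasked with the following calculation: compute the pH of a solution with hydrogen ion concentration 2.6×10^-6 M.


pH = -log10([H+]) = -log10(2.6×10^-6)
= 6 - log10(2.6)
= 6 - 0.41
= 5.59

5.59


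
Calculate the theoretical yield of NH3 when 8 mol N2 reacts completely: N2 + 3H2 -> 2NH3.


Mole ratio NH3:N2 = 2:1
n(NH3) = 8 × 2/1 = 16.000 mol
mass = 16.000 × 17.03 = 272.48 g

272.48 g


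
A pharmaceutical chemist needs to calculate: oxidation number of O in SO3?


O is usually -2
Oxidation number: -2

-2


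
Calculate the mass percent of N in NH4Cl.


M(NH4Cl) = 1×14.01 + 4×1.008 + 1×35.45 = 53.492 g/mol
Mass of N = 1 × 14.01 = 14.01 g/mol
% N = 14.01/53.492 × 100 = 26.19%

26.19%


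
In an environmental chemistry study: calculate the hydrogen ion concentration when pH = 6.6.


[H+] = 10^(-pH) = 10^(-6.6)
= 2.51×10^-7 M

2.51×10^-7 M


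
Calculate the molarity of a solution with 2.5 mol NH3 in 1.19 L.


M = n/V = 2.5/1.19 = 2.101 mol/L

2.101 M


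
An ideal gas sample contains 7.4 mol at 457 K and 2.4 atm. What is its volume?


PV = nRT  (R = 0.08206 L·atm/(mol·K))
V = nRT/P = 7.4×0.08206×457/2.4
= 115.629 L

115.629 L


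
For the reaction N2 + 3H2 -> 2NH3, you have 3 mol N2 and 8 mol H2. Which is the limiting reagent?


Mole ratio available / coefficient:
  N2: 3/1 = 3.000
  H2: 8/3 = 2.667
Smaller ratio is limiting.

H2


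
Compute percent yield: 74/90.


% yield = actual/theoretical × 100
= 74/90 × 100
= 82.22%

82.22%


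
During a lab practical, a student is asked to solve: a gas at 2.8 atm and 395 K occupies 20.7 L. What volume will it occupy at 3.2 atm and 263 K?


P1V1/T1 = P2V2/T2
V2 = P1V1T2/(T1P2)
= 2.8×20.7×263/(395×3.2)
= 12.06 L

12.06 L


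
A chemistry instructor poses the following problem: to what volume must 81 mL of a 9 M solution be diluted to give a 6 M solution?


C1V1 = C2V2
9 × 81 = 6 × V2
V2 = 729/6 = 121.5 mL

121.5 mL


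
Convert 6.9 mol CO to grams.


M(CO) = 28.01 g/mol
mass = n × M = 6.9 × 28.01 = 193.27 g

193.27 g


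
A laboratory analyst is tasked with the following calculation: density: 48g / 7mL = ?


ρ = mass/volume
= 48/7
= 6.857 g/mL

6.857 g/mL


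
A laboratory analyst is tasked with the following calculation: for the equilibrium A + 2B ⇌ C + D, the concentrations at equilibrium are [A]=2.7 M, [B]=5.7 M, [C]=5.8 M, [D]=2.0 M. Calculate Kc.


Kc = [C][D]/([A][B]^2)
= (5.8^1 × 2.0^1)/(2.7^1 × 5.7^2)
= 11.6/87.723
= 0.1322

0.1322


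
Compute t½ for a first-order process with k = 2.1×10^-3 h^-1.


t½ = ln2/k = 0.693147/(2.1×10^-3 h^-1)
= 330.1 h

330.1 h


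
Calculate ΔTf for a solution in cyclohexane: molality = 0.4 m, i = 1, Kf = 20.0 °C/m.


ΔTf = Kf × m × i
= 20.0 × 0.4 × 1
= 8.0 °C

8.0 °C


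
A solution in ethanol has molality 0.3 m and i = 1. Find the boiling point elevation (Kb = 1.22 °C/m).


ΔTb = Kb × m × i
= 1.22 × 0.3 × 1
= 0.366 °C

0.366 °C


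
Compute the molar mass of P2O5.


M(P2O5) = 2×30.97 + 5×16.0
= 61.94 + 80.0
= 141.94 g/mol

141.94 g/mol


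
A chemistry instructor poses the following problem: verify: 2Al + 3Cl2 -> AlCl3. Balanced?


Equation: 2Al + 3Cl2 -> AlCl3
Check atoms: Al: 2≠1, Cl: 6≠3
Not balanced

No, not balanced


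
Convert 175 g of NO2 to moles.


M(NO2) = 46.01 g/mol
n = mass/M = 175/46.01 = 3.8035 mol

3.8035 mol


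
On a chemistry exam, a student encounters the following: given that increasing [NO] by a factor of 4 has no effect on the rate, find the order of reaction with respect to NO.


rate ∝ [NO]^n
rate ∝ [NO]^0
Order in NO: 0

0


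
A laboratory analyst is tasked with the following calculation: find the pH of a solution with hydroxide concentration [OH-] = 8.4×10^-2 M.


pOH = -log10([OH-]) = -log10(8.4×10^-2)
= 2 - log10(8.4) = 1.08
pH = 14 - pOH = 14 - 1.08 = 12.92

12.92


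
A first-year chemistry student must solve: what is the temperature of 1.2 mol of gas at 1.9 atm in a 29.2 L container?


PV = nRT  (R = 0.08206 L·atm/(mol·K))
T = PV/(nR) = 1.9×29.2/(1.2×0.08206)
= 55.48/0.098472
= 563.41 K

563.41 K


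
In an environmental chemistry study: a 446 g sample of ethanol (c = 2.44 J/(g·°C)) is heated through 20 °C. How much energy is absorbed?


q = mcΔT = 446 × 2.44 × 20
= 21764.80 J

21764.80 J


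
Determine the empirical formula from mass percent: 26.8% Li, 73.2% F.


Assume 100 g sample. Moles of each element:
  Li: 26.8/6.94 = 3.862 mol
  F: 73.2/19.0 = 3.853 mol
Divide by smallest (3.853):
  Li: 3.862/3.853 = 1.0
  F: 3.853/3.853 = 1.0
Empirical formula: LiF

LiF


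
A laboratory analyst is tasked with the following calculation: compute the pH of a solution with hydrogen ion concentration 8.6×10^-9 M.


pH = -log10([H+]) = -log10(8.6×10^-9)
= 9 - log10(8.6)
= 9 - 0.93
= 8.07

8.07


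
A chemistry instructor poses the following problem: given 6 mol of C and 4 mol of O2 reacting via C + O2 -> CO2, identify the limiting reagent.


Mole ratio available / coefficient:
  C: 6/1 = 6.000
  O2: 4/1 = 4.000
Smaller ratio is limiting.

O2


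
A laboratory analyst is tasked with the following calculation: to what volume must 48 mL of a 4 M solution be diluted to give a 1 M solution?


C1V1 = C2V2
4 × 48 = 1 × V2
V2 = 192/1 = 192.0 mL

192.0 mL


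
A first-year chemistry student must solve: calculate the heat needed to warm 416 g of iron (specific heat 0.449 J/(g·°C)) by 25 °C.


q = mcΔT = 416 × 0.449 × 25
= 4669.60 J

4669.60 J


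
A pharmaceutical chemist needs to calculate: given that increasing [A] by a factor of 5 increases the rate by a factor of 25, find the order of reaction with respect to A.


rate ∝ [A]^n
5^n = 25 → n = 2
Order in A: 2

2


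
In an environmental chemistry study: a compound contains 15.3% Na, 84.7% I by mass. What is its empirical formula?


Assume 100 g sample. Moles of each element:
  Na: 15.3/22.99 = 0.666 mol
  I: 84.7/126.9 = 0.667 mol
Divide by smallest (0.666):
  Na: 0.666/0.666 = 1.0
  I: 0.667/0.666 = 1.0
Empirical formula: NaI

NaI


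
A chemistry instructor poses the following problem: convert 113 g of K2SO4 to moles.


M(K2SO4) = 174.27 g/mol
n = mass/M = 113/174.27 = 0.6484 mol

0.6484 mol


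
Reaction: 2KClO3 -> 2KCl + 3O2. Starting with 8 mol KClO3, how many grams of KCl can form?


Mole ratio KCl:KClO3 = 2:2
n(KCl) = 8 × 2/2 = 8.000 mol
mass = 8.000 × 74.55 = 596.4 g

596.4 g


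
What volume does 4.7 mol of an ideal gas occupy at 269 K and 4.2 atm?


PV = nRT  (R = 0.08206 L·atm/(mol·K))
V = nRT/P = 4.7×0.08206×269/4.2
= 24.702 L

24.702 L


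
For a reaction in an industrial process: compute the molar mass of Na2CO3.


M(Na2CO3) = 2×22.99 + 1×12.01 + 3×16.0
= 45.98 + 12.01 + 48.0
= 105.99 g/mol

105.99 g/mol


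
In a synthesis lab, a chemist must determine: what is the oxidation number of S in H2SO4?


2(+1) + x + 4(-2) = 0, so x = +6
Oxidation number: +6

+6


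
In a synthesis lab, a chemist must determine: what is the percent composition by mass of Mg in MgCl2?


M(MgCl2) = 1×24.31 + 2×35.45 = 95.21 g/mol
Mass of Mg = 1 × 24.31 = 24.31 g/mol
% Mg = 24.31/95.21 × 100 = 25.53%

25.53%


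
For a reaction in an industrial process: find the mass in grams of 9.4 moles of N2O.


M(N2O) = 44.02 g/mol
mass = n × M = 9.4 × 44.02 = 413.79 g

413.79 g


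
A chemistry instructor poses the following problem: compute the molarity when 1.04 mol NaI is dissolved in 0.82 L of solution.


M = n/V = 1.04/0.82 = 1.268 mol/L

1.268 M


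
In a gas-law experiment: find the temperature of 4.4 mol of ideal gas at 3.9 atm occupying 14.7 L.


PV = nRT  (R = 0.08206 L·atm/(mol·K))
T = PV/(nR) = 3.9×14.7/(4.4×0.08206)
= 57.33/0.361064
= 158.78 K

158.78 K


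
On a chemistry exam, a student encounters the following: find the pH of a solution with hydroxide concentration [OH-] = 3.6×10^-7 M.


pOH = -log10([OH-]) = -log10(3.6×10^-7)
= 7 - log10(3.6) = 6.44
pH = 14 - pOH = 14 - 6.44 = 7.56

7.56


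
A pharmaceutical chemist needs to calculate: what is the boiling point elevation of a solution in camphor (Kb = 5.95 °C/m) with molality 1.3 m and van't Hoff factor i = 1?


ΔTb = Kb × m × i
= 5.95 × 1.3 × 1
= 7.735 °C

7.735 °C


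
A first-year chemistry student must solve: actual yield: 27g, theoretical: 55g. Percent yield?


% yield = actual/theoretical × 100
= 27/55 × 100
= 49.09%

49.09%


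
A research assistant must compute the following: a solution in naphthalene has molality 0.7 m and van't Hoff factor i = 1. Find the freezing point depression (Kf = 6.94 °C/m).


ΔTf = Kf × m × i
= 6.94 × 0.7 × 1
= 4.858 °C

4.858 °C


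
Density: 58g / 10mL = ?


ρ = mass/volume
= 58/10
= 5.8 g/mL

5.8 g/mL


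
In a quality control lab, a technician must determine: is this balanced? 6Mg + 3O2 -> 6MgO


Equation: 6Mg + 3O2 -> 6MgO
Check atoms: Mg: 6=6, O: 6=6
Balanced

Yes, balanced


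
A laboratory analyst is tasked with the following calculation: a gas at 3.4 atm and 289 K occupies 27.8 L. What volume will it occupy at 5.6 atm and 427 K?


P1V1/T1 = P2V2/T2
V2 = P1V1T2/(T1P2)
= 3.4×27.8×427/(289×5.6)
= 24.938 L

24.938 L


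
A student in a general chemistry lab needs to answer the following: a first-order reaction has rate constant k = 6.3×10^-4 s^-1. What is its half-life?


t½ = ln2/k = 0.693147/(6.3×10^-4 s^-1)
= 1100 s

1100 s


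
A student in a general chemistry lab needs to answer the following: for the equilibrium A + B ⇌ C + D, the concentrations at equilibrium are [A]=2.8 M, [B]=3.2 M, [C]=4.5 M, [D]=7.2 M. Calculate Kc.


Kc = [C][D]/([A][B])
= (4.5^1 × 7.2^1)/(2.8^1 × 3.2^1)
= 32.4/8.96
= 3.616

3.616


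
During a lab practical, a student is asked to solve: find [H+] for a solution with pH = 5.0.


[H+] = 10^(-pH) = 10^(-5.0)
= 1.0×10^-5 M

1.0×10^-5 M


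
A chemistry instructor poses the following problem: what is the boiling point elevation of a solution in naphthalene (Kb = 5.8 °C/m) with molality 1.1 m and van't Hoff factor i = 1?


ΔTb = Kb × m × i
= 5.8 × 1.1 × 1
= 6.38 °C

6.38 °C


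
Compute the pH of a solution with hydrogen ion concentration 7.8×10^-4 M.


pH = -log10([H+]) = -log10(7.8×10^-4)
= 4 - log10(7.8)
= 4 - 0.89
= 3.11

3.11


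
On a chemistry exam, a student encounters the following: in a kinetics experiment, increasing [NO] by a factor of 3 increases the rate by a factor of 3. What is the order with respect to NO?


rate ∝ [NO]^n
3^n = 3 → n = 1
Order in NO: 1

1


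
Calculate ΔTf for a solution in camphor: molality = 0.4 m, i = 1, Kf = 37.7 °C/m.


ΔTf = Kf × m × i
= 37.7 × 0.4 × 1
= 15.08 °C

15.08 °C


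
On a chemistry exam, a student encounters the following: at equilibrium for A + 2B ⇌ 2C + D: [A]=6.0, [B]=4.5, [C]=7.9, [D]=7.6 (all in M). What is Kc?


Kc = [C]^2[D]/([A][B]^2)
= (7.9^2 × 7.6^1)/(6.0^1 × 4.5^2)
= 474.316/121.5
= 3.904

3.904


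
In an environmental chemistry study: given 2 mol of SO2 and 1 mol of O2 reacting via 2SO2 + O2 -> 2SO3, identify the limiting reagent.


Mole ratio available / coefficient:
  SO2: 2/2 = 1.000
  O2: 1/1 = 1.000
Smaller ratio is limiting.

neither (stoichiometric); SO2 and O2 are fully consumed


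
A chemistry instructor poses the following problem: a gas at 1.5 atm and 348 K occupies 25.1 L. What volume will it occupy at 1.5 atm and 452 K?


P1V1/T1 = P2V2/T2
V2 = P1V1T2/(T1P2)
= 1.5×25.1×452/(348×1.5)
= 32.601 L

32.601 L


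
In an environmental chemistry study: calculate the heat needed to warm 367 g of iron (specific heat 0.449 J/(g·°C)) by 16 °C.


q = mcΔT = 367 × 0.449 × 16
= 2636.53 J

2636.53 J


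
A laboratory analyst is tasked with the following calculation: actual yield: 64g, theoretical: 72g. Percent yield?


% yield = actual/theoretical × 100
= 64/72 × 100
= 88.89%

88.89%


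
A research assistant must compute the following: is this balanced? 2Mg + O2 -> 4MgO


Equation: 2Mg + O2 -> 4MgO
Check atoms: Mg: 2≠4, O: 2≠4
Not balanced

No, not balanced


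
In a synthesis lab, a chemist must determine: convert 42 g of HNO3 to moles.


M(HNO3) = 63.02 g/mol
n = mass/M = 42/63.02 = 0.6665 mol

0.6665 mol


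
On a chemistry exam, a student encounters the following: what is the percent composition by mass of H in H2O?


M(H2O) = 2×1.008 + 1×16.0 = 18.016 g/mol
Mass of H = 2 × 1.008 = 2.016 g/mol
% H = 2.016/18.016 × 100 = 11.19%

11.19%


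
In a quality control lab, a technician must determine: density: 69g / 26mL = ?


ρ = mass/volume
= 69/26
= 2.654 g/mL

2.654 g/mL


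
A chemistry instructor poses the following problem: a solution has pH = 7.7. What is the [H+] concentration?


[H+] = 10^(-pH) = 10^(-7.7)
= 2.0×10^-8 M

2.0×10^-8 M


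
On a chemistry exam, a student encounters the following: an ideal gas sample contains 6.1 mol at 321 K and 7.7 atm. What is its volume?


PV = nRT  (R = 0.08206 L·atm/(mol·K))
V = nRT/P = 6.1×0.08206×321/7.7
= 20.868 L

20.868 L


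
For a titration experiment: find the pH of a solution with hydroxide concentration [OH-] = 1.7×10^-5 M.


pOH = -log10([OH-]) = -log10(1.7×10^-5)
= 5 - log10(1.7) = 4.77
pH = 14 - pOH = 14 - 4.77 = 9.23

9.23


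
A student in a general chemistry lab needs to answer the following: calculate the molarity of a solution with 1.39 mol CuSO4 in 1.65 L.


M = n/V = 1.39/1.65 = 0.842 mol/L

0.842 M


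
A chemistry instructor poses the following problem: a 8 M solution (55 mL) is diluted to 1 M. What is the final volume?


C1V1 = C2V2
8 × 55 = 1 × V2
V2 = 440/1 = 440.0 mL

440.0 mL


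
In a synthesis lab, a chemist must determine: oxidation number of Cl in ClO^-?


x + (-2) = -1, so x = +1
Oxidation number: +1

+1


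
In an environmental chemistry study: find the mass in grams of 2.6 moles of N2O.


M(N2O) = 44.02 g/mol
mass = n × M = 2.6 × 44.02 = 114.45 g

114.45 g


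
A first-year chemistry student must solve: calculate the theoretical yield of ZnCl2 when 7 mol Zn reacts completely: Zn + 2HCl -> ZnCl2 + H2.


Mole ratio ZnCl2:Zn = 1:1
n(ZnCl2) = 7 × 1/1 = 7.000 mol
mass = 7.000 × 136.28 = 953.96 g

953.96 g


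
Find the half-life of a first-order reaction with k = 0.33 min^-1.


t½ = ln2/k = 0.693147/(0.33 min^-1)
= 2.100 min

2.100 min


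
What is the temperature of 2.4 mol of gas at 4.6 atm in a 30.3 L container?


PV = nRT  (R = 0.08206 L·atm/(mol·K))
T = PV/(nR) = 4.6×30.3/(2.4×0.08206)
= 139.38/0.196944
= 707.71 K

707.71 K


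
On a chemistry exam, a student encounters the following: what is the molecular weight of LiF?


M(LiF) = 1×6.94 + 1×19.0
= 6.94 + 19.0
= 25.94 g/mol

25.94 g/mol


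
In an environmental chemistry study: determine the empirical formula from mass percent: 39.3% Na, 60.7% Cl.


Assume 100 g sample. Moles of each element:
  Na: 39.3/22.99 = 1.709 mol
  Cl: 60.7/35.45 = 1.712 mol
Divide by smallest (1.709):
  Na: 1.709/1.709 = 1.0
  Cl: 1.712/1.709 = 1.0
Empirical formula: NaCl

NaCl


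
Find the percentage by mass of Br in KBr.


M(KBr) = 1×39.1 + 1×79.9 = 119.00 g/mol
Mass of Br = 1 × 79.9 = 79.90 g/mol
% Br = 79.90/119.00 × 100 = 67.14%

67.14%


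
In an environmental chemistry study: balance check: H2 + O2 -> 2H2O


Equation: H2 + O2 -> 2H2O
Check atoms: H: 2≠4, O: 2=2
Not balanced

No, not balanced


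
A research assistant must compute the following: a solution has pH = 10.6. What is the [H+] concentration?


[H+] = 10^(-pH) = 10^(-10.6)
= 2.51×10^-11 M

2.51×10^-11 M


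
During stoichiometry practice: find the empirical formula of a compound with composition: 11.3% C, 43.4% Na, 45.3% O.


Assume 100 g sample. Moles of each element:
  C: 11.3/12.01 = 0.941 mol
  Na: 43.4/22.99 = 1.888 mol
  O: 45.3/16.0 = 2.831 mol
Divide by smallest (0.941):
  C: 0.941/0.941 = 1.0
  Na: 1.888/0.941 = 2.01
  O: 2.831/0.941 = 3.01
Empirical formula: Na2CO3

Na2CO3


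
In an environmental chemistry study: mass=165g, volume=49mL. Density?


ρ = mass/volume
= 165/49
= 3.367 g/mL

3.367 g/mL


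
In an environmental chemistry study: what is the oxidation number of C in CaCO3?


(+2) + x + 3(-2) = 0, so x = +4
Oxidation number: +4

+4


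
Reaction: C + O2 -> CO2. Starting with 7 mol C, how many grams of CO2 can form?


Mole ratio CO2:C = 1:1
n(CO2) = 7 × 1/1 = 7.000 mol
mass = 7.000 × 44.01 = 308.07 g

308.07 g


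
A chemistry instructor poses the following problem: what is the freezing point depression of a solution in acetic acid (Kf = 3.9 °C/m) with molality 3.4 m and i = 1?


ΔTf = Kf × m × i
= 3.9 × 3.4 × 1
= 13.26 °C

13.26 °C


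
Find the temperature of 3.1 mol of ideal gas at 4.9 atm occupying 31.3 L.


PV = nRT  (R = 0.08206 L·atm/(mol·K))
T = PV/(nR) = 4.9×31.3/(3.1×0.08206)
= 153.37/0.254386
= 602.90 K

602.90 K


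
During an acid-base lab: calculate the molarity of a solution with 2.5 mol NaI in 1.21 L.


M = n/V = 2.5/1.21 = 2.066 mol/L

2.066 M


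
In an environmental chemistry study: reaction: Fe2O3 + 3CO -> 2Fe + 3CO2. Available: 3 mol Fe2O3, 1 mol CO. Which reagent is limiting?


Mole ratio available / coefficient:
  Fe2O3: 3/1 = 3.000
  CO: 1/3 = 0.333
Smaller ratio is limiting.

CO


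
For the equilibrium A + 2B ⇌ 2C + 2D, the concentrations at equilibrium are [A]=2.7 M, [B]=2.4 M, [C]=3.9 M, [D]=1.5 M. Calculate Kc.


Kc = [C]^2[D]^2/([A][B]^2)
= (3.9^2 × 1.5^2)/(2.7^1 × 2.4^2)
= 34.2225/15.552
= 2.201

2.201


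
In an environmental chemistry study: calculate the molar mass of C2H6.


M(C2H6) = 2×12.01 + 6×1.008
= 24.02 + 6.05
= 30.07 g/mol

30.07 g/mol


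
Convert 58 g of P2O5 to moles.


M(P2O5) = 141.94 g/mol
n = mass/M = 58/141.94 = 0.4086 mol

0.4086 mol


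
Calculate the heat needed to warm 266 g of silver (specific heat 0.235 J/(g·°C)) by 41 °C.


q = mcΔT = 266 × 0.235 × 41
= 2562.91 J

2562.91 J


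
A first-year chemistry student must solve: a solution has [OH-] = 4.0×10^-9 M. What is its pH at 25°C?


pOH = -log10([OH-]) = -log10(4.0×10^-9)
= 9 - log10(4.0) = 8.4
pH = 14 - pOH = 14 - 8.4 = 5.6

5.6


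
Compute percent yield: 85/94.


% yield = actual/theoretical × 100
= 85/94 × 100
= 90.43%

90.43%


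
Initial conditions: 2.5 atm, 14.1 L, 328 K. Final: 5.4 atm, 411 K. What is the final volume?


P1V1/T1 = P2V2/T2
V2 = P1V1T2/(T1P2)
= 2.5×14.1×411/(328×5.4)
= 8.18 L

8.18 L


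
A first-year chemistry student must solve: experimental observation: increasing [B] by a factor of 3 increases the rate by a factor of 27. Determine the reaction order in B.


rate ∝ [B]^n
3^n = 27 → n = 3
Order in B: 3

3


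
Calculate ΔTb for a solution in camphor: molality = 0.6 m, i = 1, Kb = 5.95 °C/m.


ΔTb = Kb × m × i
= 5.95 × 0.6 × 1
= 3.57 °C

3.57 °C


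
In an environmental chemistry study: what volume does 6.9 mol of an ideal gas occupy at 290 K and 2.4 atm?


PV = nRT  (R = 0.08206 L·atm/(mol·K))
V = nRT/P = 6.9×0.08206×290/2.4
= 68.418 L

68.418 L


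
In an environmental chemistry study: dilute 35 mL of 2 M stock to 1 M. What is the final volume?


C1V1 = C2V2
2 × 35 = 1 × V2
V2 = 70/1 = 70.0 mL

70.0 mL


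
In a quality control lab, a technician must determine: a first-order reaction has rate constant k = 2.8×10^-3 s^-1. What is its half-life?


t½ = ln2/k = 0.693147/(2.8×10^-3 s^-1)
= 247.6 s

247.6 s


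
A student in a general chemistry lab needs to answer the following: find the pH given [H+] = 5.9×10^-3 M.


pH = -log10([H+]) = -log10(5.9×10^-3)
= 3 - log10(5.9)
= 3 - 0.77
= 2.23

2.23


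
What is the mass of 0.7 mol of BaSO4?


M(BaSO4) = 233.4 g/mol
mass = n × M = 0.7 × 233.4 = 163.38 g

163.38 g


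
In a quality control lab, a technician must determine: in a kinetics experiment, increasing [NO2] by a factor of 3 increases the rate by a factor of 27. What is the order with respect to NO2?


rate ∝ [NO2]^n
3^n = 27 → n = 3
Order in NO2: 3

3


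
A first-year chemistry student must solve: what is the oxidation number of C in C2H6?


2x + 6(+1) = 0, so x = -3
Oxidation number: -3

-3


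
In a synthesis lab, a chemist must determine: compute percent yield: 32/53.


% yield = actual/theoretical × 100
= 32/53 × 100
= 60.38%

60.38%


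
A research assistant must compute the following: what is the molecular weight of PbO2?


M(PbO2) = 1×207.2 + 2×16.0
= 207.2 + 32.0
= 239.2 g/mol

239.2 g/mol


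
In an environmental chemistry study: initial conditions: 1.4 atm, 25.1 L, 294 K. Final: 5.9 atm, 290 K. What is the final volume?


P1V1/T1 = P2V2/T2
V2 = P1V1T2/(T1P2)
= 1.4×25.1×290/(294×5.9)
= 5.875 L

5.875 L


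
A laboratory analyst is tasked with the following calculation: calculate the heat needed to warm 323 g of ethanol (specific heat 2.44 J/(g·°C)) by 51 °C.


q = mcΔT = 323 × 2.44 × 51
= 40194.12 J

40194.12 J


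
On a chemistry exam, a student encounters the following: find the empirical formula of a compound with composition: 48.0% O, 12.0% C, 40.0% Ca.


Assume 100 g sample. Moles of each element:
  O: 48.0/16.0 = 3.0 mol
  C: 12.0/12.01 = 0.999 mol
  Ca: 40.0/40.08 = 0.998 mol
Divide by smallest (0.998):
  O: 3.0/0.998 = 3.01
  C: 0.999/0.998 = 1.0
  Ca: 0.998/0.998 = 1.0
Empirical formula: CaCO3

CaCO3


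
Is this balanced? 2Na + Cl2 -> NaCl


Equation: 2Na + Cl2 -> NaCl
Check atoms: Cl: 2≠1, Na: 2≠1
Not balanced

No, not balanced


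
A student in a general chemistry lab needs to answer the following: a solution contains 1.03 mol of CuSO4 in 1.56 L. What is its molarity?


M = n/V = 1.03/1.56 = 0.660 mol/L

0.660 M


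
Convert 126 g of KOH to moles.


M(KOH) = 56.11 g/mol
n = mass/M = 126/56.11 = 2.2456 mol

2.2456 mol


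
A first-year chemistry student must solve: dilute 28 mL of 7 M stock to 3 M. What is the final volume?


C1V1 = C2V2
7 × 28 = 3 × V2
V2 = 196/3 = 65.33 mL

65.33 mL


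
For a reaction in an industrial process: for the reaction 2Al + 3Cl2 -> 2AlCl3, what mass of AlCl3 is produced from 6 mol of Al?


Mole ratio AlCl3:Al = 2:2
n(AlCl3) = 6 × 2/2 = 6.000 mol
mass = 6.000 × 133.33 = 799.98 g

799.98 g


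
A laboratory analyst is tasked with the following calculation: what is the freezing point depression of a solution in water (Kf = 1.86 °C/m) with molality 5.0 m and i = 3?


ΔTf = Kf × m × i
= 1.86 × 5.0 × 3
= 27.9 °C

27.9 °C


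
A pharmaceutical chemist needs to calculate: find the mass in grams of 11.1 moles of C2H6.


M(C2H6) = 30.07 g/mol
mass = n × M = 11.1 × 30.07 = 333.78 g

333.78 g


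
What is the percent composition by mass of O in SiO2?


M(SiO2) = 1×28.09 + 2×16.0 = 60.09 g/mol
Mass of O = 2 × 16.0 = 32.00 g/mol
% O = 32.00/60.09 × 100 = 53.25%

53.25%


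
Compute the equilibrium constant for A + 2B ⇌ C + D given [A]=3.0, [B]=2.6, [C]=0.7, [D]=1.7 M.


Kc = [C][D]/([A][B]^2)
= (0.7^1 × 1.7^1)/(3.0^1 × 2.6^2)
= 1.19/20.28
= 0.05868

0.05868


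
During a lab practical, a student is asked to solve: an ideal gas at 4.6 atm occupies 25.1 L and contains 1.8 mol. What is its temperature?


PV = nRT  (R = 0.08206 L·atm/(mol·K))
T = PV/(nR) = 4.6×25.1/(1.8×0.08206)
= 115.46/0.147708
= 781.68 K

781.68 K


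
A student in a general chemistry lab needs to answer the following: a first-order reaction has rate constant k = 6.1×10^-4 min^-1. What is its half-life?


t½ = ln2/k = 0.693147/(6.1×10^-4 min^-1)
= 1136 min

1136 min


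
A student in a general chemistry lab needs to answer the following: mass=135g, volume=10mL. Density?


ρ = mass/volume
= 135/10
= 13.5 g/mL

13.5 g/mL


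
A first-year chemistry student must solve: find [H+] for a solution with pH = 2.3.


[H+] = 10^(-pH) = 10^(-2.3)
= 5.01×10^-3 M

5.01×10^-3 M


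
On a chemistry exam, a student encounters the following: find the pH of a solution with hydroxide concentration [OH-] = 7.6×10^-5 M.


pOH = -log10([OH-]) = -log10(7.6×10^-5)
= 5 - log10(7.6) = 4.12
pH = 14 - pOH = 14 - 4.12 = 9.88

9.88


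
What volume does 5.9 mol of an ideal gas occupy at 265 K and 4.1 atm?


PV = nRT  (R = 0.08206 L·atm/(mol·K))
V = nRT/P = 5.9×0.08206×265/4.1
= 31.293 L

31.293 L


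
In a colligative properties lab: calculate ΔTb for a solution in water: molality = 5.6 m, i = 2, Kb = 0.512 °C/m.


ΔTb = Kb × m × i
= 0.512 × 5.6 × 2
= 5.7344 °C

5.7344 °C


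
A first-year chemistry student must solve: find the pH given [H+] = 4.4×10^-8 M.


pH = -log10([H+]) = -log10(4.4×10^-8)
= 8 - log10(4.4)
= 8 - 0.64
= 7.36

7.36


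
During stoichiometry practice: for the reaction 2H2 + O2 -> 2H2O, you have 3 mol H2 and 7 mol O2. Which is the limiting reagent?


Mole ratio available / coefficient:
  H2: 3/2 = 1.500
  O2: 7/1 = 7.000
Smaller ratio is limiting.

H2


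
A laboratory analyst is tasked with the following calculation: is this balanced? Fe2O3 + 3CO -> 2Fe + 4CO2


Equation: Fe2O3 + 3CO -> 2Fe + 4CO2
Check atoms: C: 3≠4, Fe: 2=2, O: 6≠8
Not balanced

No, not balanced


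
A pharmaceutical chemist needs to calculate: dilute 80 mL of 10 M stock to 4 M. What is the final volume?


C1V1 = C2V2
10 × 80 = 4 × V2
V2 = 800/4 = 200.0 mL

200.0 mL


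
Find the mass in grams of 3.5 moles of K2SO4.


M(K2SO4) = 174.27 g/mol
mass = n × M = 3.5 × 174.27 = 609.95 g

609.95 g


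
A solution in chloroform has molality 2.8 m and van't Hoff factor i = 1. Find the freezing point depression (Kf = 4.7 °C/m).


ΔTf = Kf × m × i
= 4.7 × 2.8 × 1
= 13.16 °C

13.16 °C


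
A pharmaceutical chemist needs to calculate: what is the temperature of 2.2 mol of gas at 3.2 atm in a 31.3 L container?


PV = nRT  (R = 0.08206 L·atm/(mol·K))
T = PV/(nR) = 3.2×31.3/(2.2×0.08206)
= 100.16/0.180532
= 554.80 K

554.80 K


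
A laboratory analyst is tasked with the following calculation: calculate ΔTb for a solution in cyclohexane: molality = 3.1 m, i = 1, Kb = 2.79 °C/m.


ΔTb = Kb × m × i
= 2.79 × 3.1 × 1
= 8.649 °C

8.649 °C


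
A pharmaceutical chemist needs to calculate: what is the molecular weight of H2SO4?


M(H2SO4) = 2×1.008 + 1×32.07 + 4×16.0
= 2.02 + 32.07 + 64.0
= 98.09 g/mol

98.09 g/mol


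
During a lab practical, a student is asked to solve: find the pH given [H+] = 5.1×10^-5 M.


pH = -log10([H+]) = -log10(5.1×10^-5)
= 5 - log10(5.1)
= 5 - 0.71
= 4.29

4.29


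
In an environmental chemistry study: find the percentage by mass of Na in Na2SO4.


M(Na2SO4) = 2×22.99 + 1×32.07 + 4×16.0 = 142.05 g/mol
Mass of Na = 2 × 22.99 = 45.98 g/mol
% Na = 45.98/142.05 × 100 = 32.37%

32.37%


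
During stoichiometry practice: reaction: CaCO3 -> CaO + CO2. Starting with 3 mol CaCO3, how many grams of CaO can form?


Mole ratio CaO:CaCO3 = 1:1
n(CaO) = 3 × 1/1 = 3.000 mol
mass = 3.000 × 56.08 = 168.24 g

168.24 g


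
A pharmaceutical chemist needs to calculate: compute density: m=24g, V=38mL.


ρ = mass/volume
= 24/38
= 0.632 g/mL

0.632 g/mL


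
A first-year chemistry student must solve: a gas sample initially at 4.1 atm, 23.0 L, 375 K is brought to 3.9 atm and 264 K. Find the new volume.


P1V1/T1 = P2V2/T2
V2 = P1V1T2/(T1P2)
= 4.1×23.0×264/(375×3.9)
= 17.022 L

17.022 L


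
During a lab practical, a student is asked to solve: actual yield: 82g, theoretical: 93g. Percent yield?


% yield = actual/theoretical × 100
= 82/93 × 100
= 88.17%

88.17%


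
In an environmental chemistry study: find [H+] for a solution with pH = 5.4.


[H+] = 10^(-pH) = 10^(-5.4)
= 3.98×10^-6 M

3.98×10^-6 M


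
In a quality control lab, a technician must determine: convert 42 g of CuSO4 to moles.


M(CuSO4) = 159.62 g/mol
n = mass/M = 42/159.62 = 0.2631 mol

0.2631 mol


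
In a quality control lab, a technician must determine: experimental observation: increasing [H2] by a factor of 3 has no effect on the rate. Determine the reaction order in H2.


rate ∝ [H2]^n
rate ∝ [H2]^0
Order in H2: 0

0


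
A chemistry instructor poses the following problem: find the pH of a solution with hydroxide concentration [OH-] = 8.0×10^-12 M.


pOH = -log10([OH-]) = -log10(8.0×10^-12)
= 12 - log10(8.0) = 11.1
pH = 14 - pOH = 14 - 11.1 = 2.9

2.9


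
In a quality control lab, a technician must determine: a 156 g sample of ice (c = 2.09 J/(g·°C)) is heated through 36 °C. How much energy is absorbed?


q = mcΔT = 156 × 2.09 × 36
= 11737.44 J

11737.44 J


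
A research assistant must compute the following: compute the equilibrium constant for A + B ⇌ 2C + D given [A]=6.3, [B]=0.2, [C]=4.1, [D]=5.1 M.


Kc = [C]^2[D]/([A][B])
= (4.1^2 × 5.1^1)/(6.3^1 × 0.2^1)
= 85.731/1.26
= 68.04

68.04


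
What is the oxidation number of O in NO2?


O is usually -2
Oxidation number: -2

-2


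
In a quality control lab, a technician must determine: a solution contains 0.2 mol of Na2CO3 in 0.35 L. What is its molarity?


M = n/V = 0.2/0.35 = 0.571 mol/L

0.571 M


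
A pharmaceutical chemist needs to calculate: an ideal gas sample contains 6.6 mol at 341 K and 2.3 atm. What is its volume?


PV = nRT  (R = 0.08206 L·atm/(mol·K))
V = nRT/P = 6.6×0.08206×341/2.3
= 80.297 L

80.297 L


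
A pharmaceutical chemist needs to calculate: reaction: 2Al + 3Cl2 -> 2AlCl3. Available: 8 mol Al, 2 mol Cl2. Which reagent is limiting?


Mole ratio available / coefficient:
  Al: 8/2 = 4.000
  Cl2: 2/3 = 0.667
Smaller ratio is limiting.

Cl2


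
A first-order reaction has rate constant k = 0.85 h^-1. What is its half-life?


t½ = ln2/k = 0.693147/(0.85 h^-1)
= 0.8155 h

0.8155 h


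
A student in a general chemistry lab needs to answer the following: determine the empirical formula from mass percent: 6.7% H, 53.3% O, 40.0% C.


Assume 100 g sample. Moles of each element:
  H: 6.7/1.008 = 6.647 mol
  O: 53.3/16.0 = 3.331 mol
  C: 40.0/12.01 = 3.331 mol
Divide by smallest (3.331):
  H: 6.647/3.331 = 2.0
  O: 3.331/3.331 = 1.0
  C: 3.331/3.331 = 1.0
Empirical formula: CH2O

CH2O


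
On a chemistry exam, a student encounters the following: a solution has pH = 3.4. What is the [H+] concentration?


[H+] = 10^(-pH) = 10^(-3.4)
= 3.98×10^-4 M

3.98×10^-4 M


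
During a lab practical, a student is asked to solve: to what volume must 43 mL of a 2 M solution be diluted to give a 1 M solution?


C1V1 = C2V2
2 × 43 = 1 × V2
V2 = 86/1 = 86.0 mL

86.0 mL


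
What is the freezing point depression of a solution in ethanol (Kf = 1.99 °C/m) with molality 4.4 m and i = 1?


ΔTf = Kf × m × i
= 1.99 × 4.4 × 1
= 8.756 °C

8.756 °C


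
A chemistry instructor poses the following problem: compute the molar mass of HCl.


M(HCl) = 1×1.008 + 1×35.45
= 1.01 + 35.45
= 36.46 g/mol

36.46 g/mol


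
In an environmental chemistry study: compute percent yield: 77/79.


% yield = actual/theoretical × 100
= 77/79 × 100
= 97.47%

97.47%


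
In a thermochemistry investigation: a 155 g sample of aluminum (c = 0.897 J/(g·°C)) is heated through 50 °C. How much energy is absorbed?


q = mcΔT = 155 × 0.897 × 50
= 6951.75 J

6951.75 J


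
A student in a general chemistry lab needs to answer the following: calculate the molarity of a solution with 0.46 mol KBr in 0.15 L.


M = n/V = 0.46/0.15 = 3.067 mol/L

3.067 M


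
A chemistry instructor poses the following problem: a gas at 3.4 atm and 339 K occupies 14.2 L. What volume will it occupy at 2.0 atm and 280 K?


P1V1/T1 = P2V2/T2
V2 = P1V1T2/(T1P2)
= 3.4×14.2×280/(339×2.0)
= 19.939 L

19.939 L


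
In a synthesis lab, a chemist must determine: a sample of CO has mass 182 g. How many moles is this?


M(CO) = 28.01 g/mol
n = mass/M = 182/28.01 = 6.4977 mol

6.4977 mol


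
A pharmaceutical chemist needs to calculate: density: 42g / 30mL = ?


ρ = mass/volume
= 42/30
= 1.4 g/mL

1.4 g/mL


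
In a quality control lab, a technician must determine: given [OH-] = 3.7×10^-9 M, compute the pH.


pOH = -log10([OH-]) = -log10(3.7×10^-9)
= 9 - log10(3.7) = 8.43
pH = 14 - pOH = 14 - 8.43 = 5.57

5.57


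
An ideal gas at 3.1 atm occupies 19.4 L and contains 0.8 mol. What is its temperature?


PV = nRT  (R = 0.08206 L·atm/(mol·K))
T = PV/(nR) = 3.1×19.4/(0.8×0.08206)
= 60.14/0.065648
= 916.10 K

916.10 K


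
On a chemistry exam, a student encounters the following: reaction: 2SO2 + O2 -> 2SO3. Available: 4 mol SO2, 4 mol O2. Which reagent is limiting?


Mole ratio available / coefficient:
  SO2: 4/2 = 2.000
  O2: 4/1 = 4.000
Smaller ratio is limiting.

SO2


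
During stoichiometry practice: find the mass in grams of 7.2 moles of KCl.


M(KCl) = 74.55 g/mol
mass = n × M = 7.2 × 74.55 = 536.76 g

536.76 g


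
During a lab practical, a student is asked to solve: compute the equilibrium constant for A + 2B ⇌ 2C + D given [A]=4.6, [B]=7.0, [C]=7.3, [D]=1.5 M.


Kc = [C]^2[D]/([A][B]^2)
= (7.3^2 × 1.5^1)/(4.6^1 × 7.0^2)
= 79.935/225.4
= 0.3546

0.3546


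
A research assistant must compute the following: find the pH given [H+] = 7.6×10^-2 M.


pH = -log10([H+]) = -log10(7.6×10^-2)
= 2 - log10(7.6)
= 2 - 0.88
= 1.12

1.12


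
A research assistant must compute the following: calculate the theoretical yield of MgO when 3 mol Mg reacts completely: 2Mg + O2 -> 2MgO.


Mole ratio MgO:Mg = 2:2
n(MgO) = 3 × 2/2 = 3.000 mol
mass = 3.000 × 40.31 = 120.93 g

120.93 g


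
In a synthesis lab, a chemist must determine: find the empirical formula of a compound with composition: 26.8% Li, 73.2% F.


Assume 100 g sample. Moles of each element:
  Li: 26.8/6.94 = 3.862 mol
  F: 73.2/19.0 = 3.853 mol
Divide by smallest (3.853):
  Li: 3.862/3.853 = 1.0
  F: 3.853/3.853 = 1.0
Empirical formula: LiF

LiF


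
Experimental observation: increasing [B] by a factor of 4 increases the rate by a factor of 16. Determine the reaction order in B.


rate ∝ [B]^n
4^n = 16 → n = 2
Order in B: 2

2


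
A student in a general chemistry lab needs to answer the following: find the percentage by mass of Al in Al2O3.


M(Al2O3) = 2×26.98 + 3×16.0 = 101.96 g/mol
Mass of Al = 2 × 26.98 = 53.96 g/mol
% Al = 53.96/101.96 × 100 = 52.92%

52.92%


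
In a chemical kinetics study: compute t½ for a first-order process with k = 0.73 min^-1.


t½ = ln2/k = 0.693147/(0.73 min^-1)
= 0.9495 min

0.9495 min


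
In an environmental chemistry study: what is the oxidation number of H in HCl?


H is +1 with nonmetals
Oxidation number: +1

+1


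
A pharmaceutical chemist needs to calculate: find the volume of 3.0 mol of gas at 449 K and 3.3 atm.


PV = nRT  (R = 0.08206 L·atm/(mol·K))
V = nRT/P = 3.0×0.08206×449/3.3
= 33.495 L

33.495 L


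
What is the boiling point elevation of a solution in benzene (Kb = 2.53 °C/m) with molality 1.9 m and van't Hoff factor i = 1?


ΔTb = Kb × m × i
= 2.53 × 1.9 × 1
= 4.807 °C

4.807 °C


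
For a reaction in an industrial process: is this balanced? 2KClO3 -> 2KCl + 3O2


Equation: 2KClO3 -> 2KCl + 3O2
Check atoms: Cl: 2=2, K: 2=2, O: 6=6
Balanced

Yes, balanced


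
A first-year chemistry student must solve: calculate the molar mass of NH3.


M(NH3) = 1×14.01 + 3×1.008
= 14.01 + 3.02
= 17.03 g/mol

17.03 g/mol


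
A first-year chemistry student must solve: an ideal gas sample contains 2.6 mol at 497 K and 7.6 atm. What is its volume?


PV = nRT  (R = 0.08206 L·atm/(mol·K))
V = nRT/P = 2.6×0.08206×497/7.6
= 13.952 L

13.952 L


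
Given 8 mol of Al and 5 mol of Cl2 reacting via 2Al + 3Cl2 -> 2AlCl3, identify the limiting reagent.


Mole ratio available / coefficient:
  Al: 8/2 = 4.000
  Cl2: 5/3 = 1.667
Smaller ratio is limiting.

Cl2


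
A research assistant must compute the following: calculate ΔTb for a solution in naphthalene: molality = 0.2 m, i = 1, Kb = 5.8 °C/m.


ΔTb = Kb × m × i
= 5.8 × 0.2 × 1
= 1.16 °C

1.16 °C


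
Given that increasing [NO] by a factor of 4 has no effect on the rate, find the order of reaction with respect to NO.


rate ∝ [NO]^n
rate ∝ [NO]^0
Order in NO: 0

0


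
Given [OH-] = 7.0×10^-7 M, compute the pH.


pOH = -log10([OH-]) = -log10(7.0×10^-7)
= 7 - log10(7.0) = 6.15
pH = 14 - pOH = 14 - 6.15 = 7.85

7.85


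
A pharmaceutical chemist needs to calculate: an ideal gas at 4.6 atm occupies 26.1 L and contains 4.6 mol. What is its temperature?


PV = nRT  (R = 0.08206 L·atm/(mol·K))
T = PV/(nR) = 4.6×26.1/(4.6×0.08206)
= 120.06/0.377476
= 318.06 K

318.06 K


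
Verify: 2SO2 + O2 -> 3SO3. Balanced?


Equation: 2SO2 + O2 -> 3SO3
Check atoms: O: 6≠9, S: 2≠3
Not balanced

No, not balanced


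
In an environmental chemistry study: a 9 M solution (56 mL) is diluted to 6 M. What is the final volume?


C1V1 = C2V2
9 × 56 = 6 × V2
V2 = 504/6 = 84.0 mL

84.0 mL


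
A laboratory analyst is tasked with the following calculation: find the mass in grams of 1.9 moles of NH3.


M(NH3) = 17.03 g/mol
mass = n × M = 1.9 × 17.03 = 32.36 g

32.36 g


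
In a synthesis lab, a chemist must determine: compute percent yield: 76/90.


% yield = actual/theoretical × 100
= 76/90 × 100
= 84.44%

84.44%


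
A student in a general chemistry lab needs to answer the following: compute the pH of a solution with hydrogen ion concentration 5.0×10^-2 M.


pH = -log10([H+]) = -log10(5.0×10^-2)
= 2 - log10(5.0)
= 2 - 0.7
= 1.3

1.3
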